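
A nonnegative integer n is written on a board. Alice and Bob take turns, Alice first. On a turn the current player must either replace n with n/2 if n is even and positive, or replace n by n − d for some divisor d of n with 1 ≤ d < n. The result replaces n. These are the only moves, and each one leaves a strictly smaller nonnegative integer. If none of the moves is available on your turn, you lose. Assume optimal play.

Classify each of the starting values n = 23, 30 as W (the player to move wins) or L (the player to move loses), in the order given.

Label each position W (a win for the player to move) or L (a loss). A position with no legal move is L; any other position is W exactly when some move reaches an L, and L when every move reaches a W.
n=0: no move → L
n=1: no move → L
n=2: can move to 1, which is L ⇒ W
n=3: the only move is to 2(W), a W ⇒ L
n=4: can move to 3, which is L ⇒ W
n=5: the only move is to 4(W), a W ⇒ L
n=6: can move to 3, which is L ⇒ W
n=7: the only move is to 6(W), a W ⇒ L
n=8: can move to 7, which is L ⇒ W
n=9: moves to 6(W), 8(W); every one is W ⇒ L
n=10: can move to 5, which is L ⇒ W
n=11: the only move is to 10(W), a W ⇒ L
n=12: can move to 9, which is L ⇒ W
n=13: the only move is to 12(W), a W ⇒ L
n=14: can move to 7, which is L ⇒ W
n=15: moves to 10(W), 12(W), 14(W); every one is W ⇒ L
n=16: can move to 15, which is L ⇒ W
n=17: the only move is to 16(W), a W ⇒ L
n=18: can move to 9, which is L ⇒ W
n=19: the only move is to 18(W), a W ⇒ L
n=20: can move to 15, which is L ⇒ W
n=21: moves to 14(W), 18(W), 20(W); every one is W ⇒ L
n=22: can move to 11, which is L ⇒ W
n=23: the only move is to 22(W), a W ⇒ L
n=24: can move to 21, which is L ⇒ W
n=25: moves to 20(W), 24(W); every one is W ⇒ L
n=26: can move to 13, which is L ⇒ W
n=27: moves to 18(W), 24(W), 26(W); every one is W ⇒ L
n=28: can move to 21, which is L ⇒ W
n=29: the only move is to 28(W), a W ⇒ L
n=30: can move to 15, which is L ⇒ W

23: L, 30: W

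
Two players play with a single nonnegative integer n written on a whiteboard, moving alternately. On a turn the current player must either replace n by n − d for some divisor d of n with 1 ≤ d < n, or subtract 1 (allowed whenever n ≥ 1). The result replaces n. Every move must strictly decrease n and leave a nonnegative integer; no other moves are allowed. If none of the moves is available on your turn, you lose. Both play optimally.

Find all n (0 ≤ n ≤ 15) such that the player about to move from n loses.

0, 2, 5, 7, 9, 11, 13, 15

Classify positions by backward induction: terminal positions (no move available) are L. From any other position, the mover wins iff some move reaches an L.
n=0: no move → L
n=1: reaches L-position 0 → W
n=2: only reaches 1(W), which is W → L
n=3: reaches L-position 2 → W
n=4: reaches L-position 2 → W
n=5: only reaches 4(W), which is W → L
n=6: reaches L-position 5 → W
n=7: only reaches 6(W), which is W → L
n=8: reaches L-position 7 → W
n=9: only reaches 6(W), 8(W), all W → L
n=10: reaches L-position 5 → W
n=11: only reaches 10(W), which is W → L
n=12: reaches L-position 9 → W
n=13: only reaches 12(W), which is W → L
n=14: reaches L-position 7 → W
n=15: only reaches 10(W), 12(W), 14(W), all W → L
The losing starting values of n are exactly the entries labelled L in this table (8 of them).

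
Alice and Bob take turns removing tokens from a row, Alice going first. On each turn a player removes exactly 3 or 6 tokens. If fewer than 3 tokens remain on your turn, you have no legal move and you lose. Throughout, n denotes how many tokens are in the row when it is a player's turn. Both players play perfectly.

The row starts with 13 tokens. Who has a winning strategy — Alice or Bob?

Label each position W (a win for the player to move) or L (a loss). A position with no legal move is L; any other position is W exactly when some move reaches an L, and L when every move reaches a W.
n=0: no move → L
n=1: no move → L
n=2: no move → L
n=3: can move to 0, which is L ⇒ W
n=4: can move to 1, which is L ⇒ W
n=5: can move to 2, which is L ⇒ W
n=6: can move to 0, which is L ⇒ W
n=7: can move to 1, which is L ⇒ W
n=8: can move to 2, which is L ⇒ W
n=9: moves to 6(W), 3(W); every one is W ⇒ L
n=10: moves to 7(W), 4(W); every one is W ⇒ L
n=11: moves to 8(W), 5(W); every one is W ⇒ L
n=12: can move to 9, which is L ⇒ W
n=13: can move to 10, which is L ⇒ W
The starting position 13 is W: Alice should remove 3, leaving 10, handing over an L position.

Alice wins.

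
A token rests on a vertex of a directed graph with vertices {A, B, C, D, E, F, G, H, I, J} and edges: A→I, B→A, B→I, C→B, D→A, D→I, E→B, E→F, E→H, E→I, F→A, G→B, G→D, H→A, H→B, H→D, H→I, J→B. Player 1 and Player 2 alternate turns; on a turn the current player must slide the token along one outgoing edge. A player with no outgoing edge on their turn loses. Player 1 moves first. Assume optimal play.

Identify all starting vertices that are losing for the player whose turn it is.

C, F, G, I, J

Classify positions by backward induction: terminal positions (no move available) are L. From any other position, the mover wins iff some move reaches an L.
Every edge goes from a vertex to one that appears earlier in the order I, A, D, B, H, J, F, C, G, E, so processing vertices in that order labels each vertex after all of its successors.
I: no outgoing edge → L
A: W (go to I, an L position)
D: W (go to I, an L position)
B: W (go to I, an L position)
H: W (go to I, an L position)
J: L (sole option B(W) is W)
F: L (sole option A(W) is W)
C: L (sole option B(W) is W)
G: L (options B(W), D(W) are all W)
E: W (go to F, an L position)
Reading off the rows marked L gives the requested list; there are 5 such vertices.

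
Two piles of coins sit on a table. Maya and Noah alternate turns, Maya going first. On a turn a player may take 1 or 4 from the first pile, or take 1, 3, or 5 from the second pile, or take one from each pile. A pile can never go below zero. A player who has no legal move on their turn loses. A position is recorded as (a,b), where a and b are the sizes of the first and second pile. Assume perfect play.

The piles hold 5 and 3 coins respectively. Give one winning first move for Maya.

Move to (4,3).

Label each position W (a win for the player to move) or L (a loss). A position with no legal move is L; any other position is W exactly when some move reaches an L, and L when every move reaches a W.
No move ever increases a pile, so every position that can arise here has a ≤ 5 and b ≤ 3; it is enough to label the cells with 0 ≤ a ≤ 5 and 0 ≤ b ≤ 3.
Every move lowers a or b (never raises either), so fill the grid row by row in increasing a, and left to right within a row: each cell's successors are then already labelled.
      b=0  b=1  b=2  b=3
a=0:    L    W    L    W
a=1:    W    W    W    W
a=2:    L    W    L    W
a=3:    W    W    W    W
a=4:    W    L    W    L
a=5:    L    W    W    W
Cells with no legal move (terminal, hence L): (0,0).
The remaining L cells, each justified by listing all of its moves:
(0,2): L (sole option (0,1)(W) is W)
(2,0): L (sole option (1,0)(W) is W)
(2,2): L (options (1,2)(W), (2,1)(W), (1,1)(W) are all W)
(4,1): L (options (3,1)(W), (0,1)(W), (4,0)(W), (3,0)(W) are all W)
(4,3): L (options (3,3)(W), (0,3)(W), (4,2)(W), (4,0)(W), (3,2)(W) are all W)
(5,0): L (options (4,0)(W), (1,0)(W) are all W)
Every other cell has at least one move into one of the L cells above, so it is W.
From (5,3), the L positions reachable in one move are: (4,3), (5,0). Any move reaching one of these is winning.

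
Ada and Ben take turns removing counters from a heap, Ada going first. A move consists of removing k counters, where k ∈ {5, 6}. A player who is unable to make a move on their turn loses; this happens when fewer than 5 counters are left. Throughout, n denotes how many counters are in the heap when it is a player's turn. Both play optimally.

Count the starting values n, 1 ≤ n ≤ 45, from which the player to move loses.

Label each position W (a win for the player to move) or L (a loss). A position with no legal move is L; any other position is W exactly when some move reaches an L, and L when every move reaches a W.
n=0: no move → L
n=1: no move → L
n=2: no move → L
n=3: no move → L
n=4: no move → L
n=5: W (go to 0, an L position)
n=6: W (go to 1, an L position)
n=7: W (go to 2, an L position)
n=8: W (go to 3, an L position)
n=9: W (go to 4, an L position)
n=10: W (go to 4, an L position)
n=11: L (options 6(W), 5(W) are all W)
n=12: L (options 7(W), 6(W) are all W)
n=13: L (options 8(W), 7(W) are all W)
n=14: L (options 9(W), 8(W) are all W)
n=15: L (options 10(W), 9(W) are all W)
n=16: W (go to 11, an L position)
n=17: W (go to 12, an L position)
n=18: W (go to 13, an L position)
n=19: W (go to 14, an L position)
n=20: W (go to 15, an L position)
n=21: W (go to 15, an L position)
n=22: L (options 17(W), 16(W) are all W)
n=23: L (options 18(W), 17(W) are all W)
n=24: L (options 19(W), 18(W) are all W)
n=25: L (options 20(W), 19(W) are all W)
n=26: L (options 21(W), 20(W) are all W)
n=27: W (go to 22, an L position)
n=28: W (go to 23, an L position)
n=29: W (go to 24, an L position)
n=30: W (go to 25, an L position)
n=31: W (go to 26, an L position)
n=32: W (go to 26, an L position)
n=33: L (options 28(W), 27(W) are all W)
n=34: L (options 29(W), 28(W) are all W)
n=35: L (options 30(W), 29(W) are all W)
n=36: L (options 31(W), 30(W) are all W)
n=37: L (options 32(W), 31(W) are all W)
n=38: W (go to 33, an L position)
n=39: W (go to 34, an L position)
n=40: W (go to 35, an L position)
n=41: W (go to 36, an L position)
n=42: W (go to 37, an L position)
n=43: W (go to 37, an L position)
n=44: L (options 39(W), 38(W) are all W)
n=45: L (options 40(W), 39(W) are all W)
L entries with 1 ≤ n ≤ 45 (n=0 is outside the asked range and is not counted): n = 1, 2, 3, 4, 11, 12, 13, 14, 15, 22, 23, 24, 25, 26, 33, 34, 35, 36, 37, 44, 45; that makes 21.

21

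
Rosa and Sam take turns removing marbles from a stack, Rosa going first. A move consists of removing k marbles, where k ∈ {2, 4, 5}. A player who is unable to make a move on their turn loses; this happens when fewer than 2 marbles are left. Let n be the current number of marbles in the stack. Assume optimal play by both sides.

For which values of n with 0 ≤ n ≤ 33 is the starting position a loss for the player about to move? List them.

Work bottom-up. With no move the player to move loses. Otherwise the position is W if at least one move leads to an L position for the opponent, and L if every move leads to a W.
n=0: no move → L
n=1: no move → L
n=2: →0(L), so W
n=3: →1(L), so W
n=4: →0(L), so W
n=5: →1(L), so W
n=6: →1(L), so W
n=7: →5(W), 3(W), 2(W) — all W, so L
n=8: →6(W), 4(W), 3(W) — all W, so L
n=9: →7(L), so W
n=10: →8(L), so W
n=11: →7(L), so W
n=12: →8(L), so W
n=13: →8(L), so W
n=14: →12(W), 10(W), 9(W) — all W, so L
n=15: →13(W), 11(W), 10(W) — all W, so L
n=16: →14(L), so W
n=17: →15(L), so W
n=18: →14(L), so W
n=19: →15(L), so W
n=20: →15(L), so W
n=21: →19(W), 17(W), 16(W) — all W, so L
n=22: →20(W), 18(W), 17(W) — all W, so L
n=23: →21(L), so W
n=24: →22(L), so W
n=25: →21(L), so W
n=26: →22(L), so W
n=27: →22(L), so W
n=28: →26(W), 24(W), 23(W) — all W, so L
n=29: →27(W), 25(W), 24(W) — all W, so L
n=30: →28(L), so W
n=31: →29(L), so W
n=32: →28(L), so W
n=33: →29(L), so W
The losing starting values of n are exactly the entries labelled L in this table (10 of them).

0, 1, 7, 8, 14, 15, 21, 22, 28, 29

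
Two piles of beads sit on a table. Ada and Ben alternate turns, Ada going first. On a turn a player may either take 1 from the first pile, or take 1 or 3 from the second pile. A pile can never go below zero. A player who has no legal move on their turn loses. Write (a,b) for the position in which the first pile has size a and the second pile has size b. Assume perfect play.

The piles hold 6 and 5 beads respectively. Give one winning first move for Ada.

Work bottom-up. With no move the player to move loses. Otherwise the position is W if at least one move leads to an L position for the opponent, and L if every move leads to a W.
No move ever increases a pile, so every position that can arise here has a ≤ 6 and b ≤ 5; it is enough to label the cells with 0 ≤ a ≤ 6 and 0 ≤ b ≤ 5.
Every move lowers a or b (never raises either), so fill the grid row by row in increasing a, and left to right within a row: each cell's successors are then already labelled.
      b=0  b=1  b=2  b=3  b=4  b=5
a=0:    L    W    L    W    L    W
a=1:    W    L    W    L    W    L
a=2:    L    W    L    W    L    W
a=3:    W    L    W    L    W    L
a=4:    L    W    L    W    L    W
a=5:    W    L    W    L    W    L
a=6:    L    W    L    W    L    W
Cells with no legal move (terminal, hence L): (0,0).
The remaining L cells, each justified by listing all of its moves:
(0,2): L (sole option (0,1)(W) is W)
(0,4): L (options (0,3)(W), (0,1)(W) are all W)
(1,1): L (options (0,1)(W), (1,0)(W) are all W)
(1,3): L (options (0,3)(W), (1,2)(W), (1,0)(W) are all W)
(1,5): L (options (0,5)(W), (1,4)(W), (1,2)(W) are all W)
(2,0): L (sole option (1,0)(W) is W)
(2,2): L (options (1,2)(W), (2,1)(W) are all W)
(2,4): L (options (1,4)(W), (2,3)(W), (2,1)(W) are all W)
(3,1): L (options (2,1)(W), (3,0)(W) are all W)
(3,3): L (options (2,3)(W), (3,2)(W), (3,0)(W) are all W)
(3,5): L (options (2,5)(W), (3,4)(W), (3,2)(W) are all W)
(4,0): L (sole option (3,0)(W) is W)
(4,2): L (options (3,2)(W), (4,1)(W) are all W)
(4,4): L (options (3,4)(W), (4,3)(W), (4,1)(W) are all W)
(5,1): L (options (4,1)(W), (5,0)(W) are all W)
(5,3): L (options (4,3)(W), (5,2)(W), (5,0)(W) are all W)
(5,5): L (options (4,5)(W), (5,4)(W), (5,2)(W) are all W)
(6,0): L (sole option (5,0)(W) is W)
(6,2): L (options (5,2)(W), (6,1)(W) are all W)
(6,4): L (options (5,4)(W), (6,3)(W), (6,1)(W) are all W)
Every other cell has at least one move into one of the L cells above, so it is W.
From (6,5), the L positions reachable in one move are: (5,5), (6,4), (6,2). Any move reaching one of these is winning.

Move to (5,5).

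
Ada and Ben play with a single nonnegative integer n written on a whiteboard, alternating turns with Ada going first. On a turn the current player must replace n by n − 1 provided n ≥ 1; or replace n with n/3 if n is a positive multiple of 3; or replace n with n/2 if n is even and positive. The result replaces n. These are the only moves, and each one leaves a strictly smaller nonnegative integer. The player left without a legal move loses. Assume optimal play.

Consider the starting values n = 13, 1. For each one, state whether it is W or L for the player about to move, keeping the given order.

13: L, 1: W

Use the standard recursion: the mover loses at a terminal position; elsewhere, the mover wins exactly when some move hands the opponent an L position.
n=0: no move → L
n=1: →0(L), so W
n=2: →1(W) only, which is W, so L
n=3: →2(L), so W
n=4: →2(L), so W
n=5: →4(W) only, which is W, so L
n=6: →2(L), so W
n=7: →6(W) only, which is W, so L
n=8: →7(L), so W
n=9: →3(W), 8(W) — all W, so L
n=10: →5(L), so W
n=11: →10(W) only, which is W, so L
n=12: →11(L), so W
n=13: →12(W) only, which is W, so L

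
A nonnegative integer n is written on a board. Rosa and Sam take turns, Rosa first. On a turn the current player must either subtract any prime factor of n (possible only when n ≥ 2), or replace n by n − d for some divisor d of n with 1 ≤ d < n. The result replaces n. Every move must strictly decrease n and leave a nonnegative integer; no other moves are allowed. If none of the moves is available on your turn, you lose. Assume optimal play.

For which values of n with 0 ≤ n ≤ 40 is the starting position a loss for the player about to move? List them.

Compute win/loss labels from the base case upward. A position with no move is L. Any other position is W if it can reach an L in one move, else L.
n=0: no move → L
n=1: no move → L
n=2: reaches L-position 0 → W
n=3: reaches L-position 0 → W
n=4: only reaches 2(W), 3(W), all W → L
n=5: reaches L-position 0 → W
n=6: reaches L-position 4 → W
n=7: reaches L-position 0 → W
n=8: reaches L-position 4 → W
n=9: only reaches 6(W), 8(W), all W → L
n=10: reaches L-position 9 → W
n=11: reaches L-position 0 → W
n=12: reaches L-position 9 → W
n=13: reaches L-position 0 → W
n=14: only reaches 7(W), 12(W), 13(W), all W → L
n=15: reaches L-position 14 → W
n=16: reaches L-position 14 → W
n=17: reaches L-position 0 → W
n=18: reaches L-position 9 → W
n=19: reaches L-position 0 → W
n=20: only reaches 10(W), 15(W), 16(W), 18(W), 19(W), all W → L
n=21: reaches L-position 14 → W
n=22: reaches L-position 20 → W
n=23: reaches L-position 0 → W
n=24: reaches L-position 20 → W
n=25: reaches L-position 20 → W
n=26: only reaches 13(W), 24(W), 25(W), all W → L
n=27: reaches L-position 26 → W
n=28: reaches L-position 14 → W
n=29: reaches L-position 0 → W
n=30: reaches L-position 20 → W
n=31: reaches L-position 0 → W
n=32: only reaches 16(W), 24(W), 28(W), 30(W), 31(W), all W → L
n=33: reaches L-position 32 → W
n=34: reaches L-position 32 → W
n=35: only reaches 28(W), 30(W), 34(W), all W → L
n=36: reaches L-position 32 → W
n=37: reaches L-position 0 → W
n=38: only reaches 19(W), 36(W), 37(W), all W → L
n=39: reaches L-position 26 → W
n=40: reaches L-position 20 → W
Reading off the rows marked L gives the requested list; there are 10 such values of n.

0, 1, 4, 9, 14, 20, 26, 32, 35, 38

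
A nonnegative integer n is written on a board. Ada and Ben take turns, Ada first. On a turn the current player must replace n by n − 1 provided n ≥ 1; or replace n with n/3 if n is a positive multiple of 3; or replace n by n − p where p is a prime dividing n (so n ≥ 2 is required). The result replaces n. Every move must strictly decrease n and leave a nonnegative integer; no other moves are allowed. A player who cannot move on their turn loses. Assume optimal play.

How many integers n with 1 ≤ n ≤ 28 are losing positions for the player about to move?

7

Work bottom-up. With no move the player to move loses. Otherwise the position is W if at least one move leads to an L position for the opponent, and L if every move leads to a W.
n=0: no move → L
n=1: →0(L), so W
n=2: →0(L), so W
n=3: →0(L), so W
n=4: →2(W), 3(W) — all W, so L
n=5: →0(L), so W
n=6: →4(L), so W
n=7: →0(L), so W
n=8: →6(W), 7(W) — all W, so L
n=9: →8(L), so W
n=10: →8(L), so W
n=11: →0(L), so W
n=12: →4(L), so W
n=13: →0(L), so W
n=14: →7(W), 12(W), 13(W) — all W, so L
n=15: →14(L), so W
n=16: →14(L), so W
n=17: →0(L), so W
n=18: →6(W), 15(W), 16(W), 17(W) — all W, so L
n=19: →0(L), so W
n=20: →18(L), so W
n=21: →14(L), so W
n=22: →11(W), 20(W), 21(W) — all W, so L
n=23: →0(L), so W
n=24: →8(L), so W
n=25: →20(W), 24(W) — all W, so L
n=26: →25(L), so W
n=27: →9(W), 24(W), 26(W) — all W, so L
n=28: →27(L), so W
L entries with 1 ≤ n ≤ 28 (n=0 is outside the asked range and is not counted): n = 4, 8, 14, 18, 22, 25, 27; that makes 7.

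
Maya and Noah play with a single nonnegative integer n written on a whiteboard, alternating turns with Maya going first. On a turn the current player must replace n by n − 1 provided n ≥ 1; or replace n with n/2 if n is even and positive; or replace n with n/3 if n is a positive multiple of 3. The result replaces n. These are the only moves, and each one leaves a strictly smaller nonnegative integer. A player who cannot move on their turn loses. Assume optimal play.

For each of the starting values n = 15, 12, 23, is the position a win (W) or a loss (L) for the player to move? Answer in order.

15: W, 12: W, 23: L

Use the standard recursion: the mover loses at a terminal position; elsewhere, the mover wins exactly when some move hands the opponent an L position.
n=0: no move → L
n=1: reaches L-position 0 → W
n=2: only reaches 1(W), which is W → L
n=3: reaches L-position 2 → W
n=4: reaches L-position 2 → W
n=5: only reaches 4(W), which is W → L
n=6: reaches L-position 2 → W
n=7: only reaches 6(W), which is W → L
n=8: reaches L-position 7 → W
n=9: only reaches 3(W), 8(W), all W → L
n=10: reaches L-position 5 → W
n=11: only reaches 10(W), which is W → L
n=12: reaches L-position 11 → W
n=13: only reaches 12(W), which is W → L
n=14: reaches L-position 7 → W
n=15: reaches L-position 5 → W
n=16: only reaches 8(W), 15(W), all W → L
n=17: reaches L-position 16 → W
n=18: reaches L-position 9 → W
n=19: only reaches 18(W), which is W → L
n=20: reaches L-position 19 → W
n=21: reaches L-position 7 → W
n=22: reaches L-position 11 → W
n=23: only reaches 22(W), which is W → L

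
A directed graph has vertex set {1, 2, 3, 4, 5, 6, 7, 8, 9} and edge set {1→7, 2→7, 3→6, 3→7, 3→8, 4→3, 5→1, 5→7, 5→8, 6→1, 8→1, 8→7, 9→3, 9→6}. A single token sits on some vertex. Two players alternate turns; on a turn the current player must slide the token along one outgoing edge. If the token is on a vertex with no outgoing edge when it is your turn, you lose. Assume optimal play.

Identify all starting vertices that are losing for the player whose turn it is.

4, 6, 7

Positions with no move are L. A position that does have a move is losing for the player to move precisely when every available move leads to a winning position for the opponent. Fill in the labels:
Every edge goes from a vertex to one that appears earlier in the order 7, 1, 8, 5, 6, 3, 2, 4, 9, so processing vertices in that order labels each vertex after all of its successors.
7: no outgoing edge → L
1: can move to 7, which is L ⇒ W
8: can move to 7, which is L ⇒ W
5: can move to 7, which is L ⇒ W
6: the only move is to 1(W), a W ⇒ L
3: can move to 6, which is L ⇒ W
2: can move to 7, which is L ⇒ W
4: the only move is to 3(W), a W ⇒ L
9: can move to 6, which is L ⇒ W
The losing starting vertices are exactly the entries labelled L in this table (3 of them).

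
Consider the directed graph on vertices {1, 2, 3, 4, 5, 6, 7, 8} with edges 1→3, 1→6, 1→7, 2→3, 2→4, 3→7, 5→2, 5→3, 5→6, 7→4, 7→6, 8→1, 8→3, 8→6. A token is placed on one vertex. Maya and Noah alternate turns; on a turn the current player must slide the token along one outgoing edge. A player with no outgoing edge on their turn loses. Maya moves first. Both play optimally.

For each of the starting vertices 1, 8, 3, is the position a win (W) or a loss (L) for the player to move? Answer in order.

1: W, 8: W, 3: L

Compute win/loss labels from the base case upward. A position with no move is L. Any other position is W if it can reach an L in one move, else L.
Every edge goes from a vertex to one that appears earlier in the order 6, 4, 7, 3, 2, 5, 1, 8, so processing vertices in that order labels each vertex after all of its successors.
6: no outgoing edge → L
4: no outgoing edge → L
7: reaches L-position 4 → W
3: only reaches 7(W), which is W → L
2: reaches L-position 3 → W
5: reaches L-position 3 → W
1: reaches L-position 3 → W
8: reaches L-position 3 → W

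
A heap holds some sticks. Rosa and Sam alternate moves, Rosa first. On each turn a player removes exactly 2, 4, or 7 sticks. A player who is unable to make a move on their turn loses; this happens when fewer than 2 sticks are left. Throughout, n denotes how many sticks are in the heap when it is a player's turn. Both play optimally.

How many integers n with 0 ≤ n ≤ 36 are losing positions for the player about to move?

13

Compute win/loss labels from the base case upward. A position with no move is L. Any other position is W if it can reach an L in one move, else L.
n=0: no move → L
n=1: no move → L
n=2: reaches L-position 0 → W
n=3: reaches L-position 1 → W
n=4: reaches L-position 0 → W
n=5: reaches L-position 1 → W
n=6: only reaches 4(W), 2(W), all W → L
n=7: reaches L-position 0 → W
n=8: reaches L-position 6 → W
n=9: only reaches 7(W), 5(W), 2(W), all W → L
n=10: reaches L-position 6 → W
n=11: reaches L-position 9 → W
n=12: only reaches 10(W), 8(W), 5(W), all W → L
n=13: reaches L-position 9 → W
n=14: reaches L-position 12 → W
n=15: only reaches 13(W), 11(W), 8(W), all W → L
n=16: reaches L-position 12 → W
n=17: reaches L-position 15 → W
n=18: only reaches 16(W), 14(W), 11(W), all W → L
n=19: reaches L-position 15 → W
n=20: reaches L-position 18 → W
n=21: only reaches 19(W), 17(W), 14(W), all W → L
n=22: reaches L-position 18 → W
n=23: reaches L-position 21 → W
n=24: only reaches 22(W), 20(W), 17(W), all W → L
n=25: reaches L-position 21 → W
n=26: reaches L-position 24 → W
n=27: only reaches 25(W), 23(W), 20(W), all W → L
n=28: reaches L-position 24 → W
n=29: reaches L-position 27 → W
n=30: only reaches 28(W), 26(W), 23(W), all W → L
n=31: reaches L-position 27 → W
n=32: reaches L-position 30 → W
n=33: only reaches 31(W), 29(W), 26(W), all W → L
n=34: reaches L-position 30 → W
n=35: reaches L-position 33 → W
n=36: only reaches 34(W), 32(W), 29(W), all W → L
L entries with 0 ≤ n ≤ 36: n = 0, 1, 6, 9, 12, 15, 18, 21, 24, 27, 30, 33, 36; that makes 13.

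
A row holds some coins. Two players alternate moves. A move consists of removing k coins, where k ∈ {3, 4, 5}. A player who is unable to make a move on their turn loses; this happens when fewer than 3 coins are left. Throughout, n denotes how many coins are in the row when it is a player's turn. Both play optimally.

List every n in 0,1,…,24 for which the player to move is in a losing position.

0, 1, 2, 8, 9, 10, 16, 17, 18, 24

Compute win/loss labels from the base case upward. A position with no move is L. Any other position is W if it can reach an L in one move, else L.
n=0: no move → L
n=1: no move → L
n=2: no move → L
n=3: →0(L), so W
n=4: →1(L), so W
n=5: →2(L), so W
n=6: →2(L), so W
n=7: →2(L), so W
n=8: →5(W), 4(W), 3(W) — all W, so L
n=9: →6(W), 5(W), 4(W) — all W, so L
n=10: →7(W), 6(W), 5(W) — all W, so L
n=11: →8(L), so W
n=12: →9(L), so W
n=13: →10(L), so W
n=14: →10(L), so W
n=15: →10(L), so W
n=16: →13(W), 12(W), 11(W) — all W, so L
n=17: →14(W), 13(W), 12(W) — all W, so L
n=18: →15(W), 14(W), 13(W) — all W, so L
n=19: →16(L), so W
n=20: →17(L), so W
n=21: →18(L), so W
n=22: →18(L), so W
n=23: →18(L), so W
n=24: →21(W), 20(W), 19(W) — all W, so L
The losing starting values of n are exactly the entries labelled L in this table (10 of them).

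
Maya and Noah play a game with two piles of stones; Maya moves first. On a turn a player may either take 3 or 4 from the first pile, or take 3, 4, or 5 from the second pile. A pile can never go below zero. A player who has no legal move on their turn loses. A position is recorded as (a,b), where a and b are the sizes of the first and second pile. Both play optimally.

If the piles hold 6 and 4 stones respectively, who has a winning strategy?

Work bottom-up. With no move the player to move loses. Otherwise the position is W if at least one move leads to an L position for the opponent, and L if every move leads to a W.
No move ever increases a pile, so every position that can arise here has a ≤ 6 and b ≤ 4; it is enough to label the cells with 0 ≤ a ≤ 6 and 0 ≤ b ≤ 4.
Every move lowers a or b (never raises either), so fill the grid row by row in increasing a, and left to right within a row: each cell's successors are then already labelled.
      b=0  b=1  b=2  b=3  b=4
a=0:    L    L    L    W    W
a=1:    L    L    L    W    W
a=2:    L    L    L    W    W
a=3:    W    W    W    L    L
a=4:    W    W    W    L    L
a=5:    W    W    W    L    L
a=6:    W    W    W    W    W
Cells with no legal move (terminal, hence L): (0,0), (0,1), (0,2), (1,0), (1,1), (1,2), (2,0), (2,1), (2,2).
The remaining L cells, each justified by listing all of its moves:
(3,3): L (options (0,3)(W), (3,0)(W) are all W)
(3,4): L (options (0,4)(W), (3,1)(W), (3,0)(W) are all W)
(4,3): L (options (1,3)(W), (0,3)(W), (4,0)(W) are all W)
(4,4): L (options (1,4)(W), (0,4)(W), (4,1)(W), (4,0)(W) are all W)
(5,3): L (options (2,3)(W), (1,3)(W), (5,0)(W) are all W)
(5,4): L (options (2,4)(W), (1,4)(W), (5,1)(W), (5,0)(W) are all W)
Every other cell has at least one move into one of the L cells above, so it is W.
From (6,4) Maya can move to (3,4), reaching an L position.

Maya wins.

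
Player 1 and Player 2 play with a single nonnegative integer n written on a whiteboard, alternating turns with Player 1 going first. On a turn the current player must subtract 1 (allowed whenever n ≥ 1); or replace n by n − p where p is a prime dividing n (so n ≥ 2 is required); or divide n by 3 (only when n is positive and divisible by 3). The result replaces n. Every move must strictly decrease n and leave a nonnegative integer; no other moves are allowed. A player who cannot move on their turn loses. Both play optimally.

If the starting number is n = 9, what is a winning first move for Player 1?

Build the W/L table. Terminal = L. A non-terminal position is W if it has a move to some L; otherwise it is L.
n=0: no move → L
n=1: →0(L), so W
n=2: →0(L), so W
n=3: →0(L), so W
n=4: →2(W), 3(W) — all W, so L
n=5: →0(L), so W
n=6: →4(L), so W
n=7: →0(L), so W
n=8: →6(W), 7(W) — all W, so L
n=9: →8(L), so W
From 9, the L positions reachable in one move are: 8.

Move to 8.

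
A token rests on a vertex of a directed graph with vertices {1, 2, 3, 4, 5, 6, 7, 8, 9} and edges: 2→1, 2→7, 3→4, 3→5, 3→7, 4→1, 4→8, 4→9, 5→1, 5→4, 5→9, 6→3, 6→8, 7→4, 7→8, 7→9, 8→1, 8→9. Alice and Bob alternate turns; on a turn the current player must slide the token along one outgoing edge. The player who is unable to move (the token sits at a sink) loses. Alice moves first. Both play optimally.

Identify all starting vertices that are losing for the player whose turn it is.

Label each position W (a win for the player to move) or L (a loss). A position with no legal move is L; any other position is W exactly when some move reaches an L, and L when every move reaches a W.
Every edge goes from a vertex to one that appears earlier in the order 9, 1, 8, 4, 5, 7, 2, 3, 6, so processing vertices in that order labels each vertex after all of its successors.
9: no outgoing edge → L
1: no outgoing edge → L
8: W (go to 1, an L position)
4: W (go to 1, an L position)
5: W (go to 1, an L position)
7: W (go to 9, an L position)
2: W (go to 1, an L position)
3: L (options 7(W), 5(W), 4(W) are all W)
6: W (go to 3, an L position)
Reading off the rows marked L gives the requested list; there are 3 such vertices.

1, 3, 9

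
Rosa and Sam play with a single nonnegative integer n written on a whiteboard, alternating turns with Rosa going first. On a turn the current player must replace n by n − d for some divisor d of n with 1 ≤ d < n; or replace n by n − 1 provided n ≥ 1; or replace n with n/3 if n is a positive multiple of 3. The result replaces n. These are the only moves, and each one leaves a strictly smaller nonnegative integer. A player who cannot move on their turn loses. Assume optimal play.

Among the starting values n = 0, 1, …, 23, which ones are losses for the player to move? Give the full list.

0, 2, 5, 7, 9, 11, 13, 16, 19, 23

Label each position W (a win for the player to move) or L (a loss). A position with no legal move is L; any other position is W exactly when some move reaches an L, and L when every move reaches a W.
n=0: no move → L
n=1: can move to 0, which is L ⇒ W
n=2: the only move is to 1(W), a W ⇒ L
n=3: can move to 2, which is L ⇒ W
n=4: can move to 2, which is L ⇒ W
n=5: the only move is to 4(W), a W ⇒ L
n=6: can move to 2, which is L ⇒ W
n=7: the only move is to 6(W), a W ⇒ L
n=8: can move to 7, which is L ⇒ W
n=9: moves to 3(W), 6(W), 8(W); every one is W ⇒ L
n=10: can move to 5, which is L ⇒ W
n=11: the only move is to 10(W), a W ⇒ L
n=12: can move to 9, which is L ⇒ W
n=13: the only move is to 12(W), a W ⇒ L
n=14: can move to 7, which is L ⇒ W
n=15: can move to 5, which is L ⇒ W
n=16: moves to 8(W), 12(W), 14(W), 15(W); every one is W ⇒ L
n=17: can move to 16, which is L ⇒ W
n=18: can move to 9, which is L ⇒ W
n=19: the only move is to 18(W), a W ⇒ L
n=20: can move to 16, which is L ⇒ W
n=21: can move to 7, which is L ⇒ W
n=22: can move to 11, which is L ⇒ W
n=23: the only move is to 22(W), a W ⇒ L
The losing starting values of n are exactly the entries labelled L in this table (10 of them).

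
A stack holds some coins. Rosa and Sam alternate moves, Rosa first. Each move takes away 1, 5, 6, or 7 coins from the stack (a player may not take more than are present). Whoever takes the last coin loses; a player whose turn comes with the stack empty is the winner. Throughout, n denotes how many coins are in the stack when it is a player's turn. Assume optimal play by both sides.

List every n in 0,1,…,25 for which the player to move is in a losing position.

1, 3, 5, 13, 15, 17, 25

Use the standard recursion: the mover wins at a terminal position; elsewhere, the mover wins exactly when some move hands the opponent an L position.
n=0: no move; the opponent has just taken the last coin and therefore loses → W
n=1: the only move is to 0(W), a W ⇒ L
n=2: can move to 1, which is L ⇒ W
n=3: the only move is to 2(W), a W ⇒ L
n=4: can move to 3, which is L ⇒ W
n=5: moves to 4(W), 0(W); every one is W ⇒ L
n=6: can move to 5, which is L ⇒ W
n=7: can move to 1, which is L ⇒ W
n=8: can move to 3, which is L ⇒ W
n=9: can move to 3, which is L ⇒ W
n=10: can move to 5, which is L ⇒ W
n=11: can move to 5, which is L ⇒ W
n=12: can move to 5, which is L ⇒ W
n=13: moves to 12(W), 8(W), 7(W), 6(W); every one is W ⇒ L
n=14: can move to 13, which is L ⇒ W
n=15: moves to 14(W), 10(W), 9(W), 8(W); every one is W ⇒ L
n=16: can move to 15, which is L ⇒ W
n=17: moves to 16(W), 12(W), 11(W), 10(W); every one is W ⇒ L
n=18: can move to 17, which is L ⇒ W
n=19: can move to 13, which is L ⇒ W
n=20: can move to 15, which is L ⇒ W
n=21: can move to 15, which is L ⇒ W
n=22: can move to 17, which is L ⇒ W
n=23: can move to 17, which is L ⇒ W
n=24: can move to 17, which is L ⇒ W
n=25: moves to 24(W), 20(W), 19(W), 18(W); every one is W ⇒ L
Reading off the rows marked L gives the requested list; there are 7 such values of n.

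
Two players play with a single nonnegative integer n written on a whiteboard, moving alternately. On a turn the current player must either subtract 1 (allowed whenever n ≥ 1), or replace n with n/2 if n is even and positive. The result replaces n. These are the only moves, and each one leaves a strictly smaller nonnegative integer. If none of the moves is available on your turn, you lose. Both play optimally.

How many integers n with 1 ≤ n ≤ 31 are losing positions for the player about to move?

Work bottom-up. With no move the player to move loses. Otherwise the position is W if at least one move leads to an L position for the opponent, and L if every move leads to a W.
n=0: no move → L
n=1: →0(L), so W
n=2: →1(W) only, which is W, so L
n=3: →2(L), so W
n=4: →2(L), so W
n=5: →4(W) only, which is W, so L
n=6: →5(L), so W
n=7: →6(W) only, which is W, so L
n=8: →7(L), so W
n=9: →8(W) only, which is W, so L
n=10: →5(L), so W
n=11: →10(W) only, which is W, so L
n=12: →11(L), so W
n=13: →12(W) only, which is W, so L
n=14: →7(L), so W
n=15: →14(W) only, which is W, so L
n=16: →15(L), so W
n=17: →16(W) only, which is W, so L
n=18: →9(L), so W
n=19: →18(W) only, which is W, so L
n=20: →19(L), so W
n=21: →20(W) only, which is W, so L
n=22: →11(L), so W
n=23: →22(W) only, which is W, so L
n=24: →23(L), so W
n=25: →24(W) only, which is W, so L
n=26: →13(L), so W
n=27: →26(W) only, which is W, so L
n=28: →27(L), so W
n=29: →28(W) only, which is W, so L
n=30: →15(L), so W
n=31: →30(W) only, which is W, so L
L entries with 1 ≤ n ≤ 31 (n=0 is outside the asked range and is not counted): n = 2, 5, 7, 9, 11, 13, 15, 17, 19, 21, 23, 25, 27, 29, 31; that makes 15.

15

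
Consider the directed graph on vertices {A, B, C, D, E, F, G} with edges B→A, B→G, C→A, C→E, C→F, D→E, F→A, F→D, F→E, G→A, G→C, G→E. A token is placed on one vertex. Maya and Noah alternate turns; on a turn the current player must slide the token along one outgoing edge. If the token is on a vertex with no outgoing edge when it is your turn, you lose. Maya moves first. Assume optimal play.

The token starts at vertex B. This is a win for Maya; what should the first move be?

Use the standard recursion: the mover loses at a terminal position; elsewhere, the mover wins exactly when some move hands the opponent an L position.
Every edge goes from a vertex to one that appears earlier in the order E, A, D, F, C, G, B, so processing vertices in that order labels each vertex after all of its successors.
E: no outgoing edge → L
A: no outgoing edge → L
D: W (go to E, an L position)
F: W (go to A, an L position)
C: W (go to A, an L position)
G: W (go to A, an L position)
B: W (go to A, an L position)
From B, the L positions reachable in one move are: A.

Move to A.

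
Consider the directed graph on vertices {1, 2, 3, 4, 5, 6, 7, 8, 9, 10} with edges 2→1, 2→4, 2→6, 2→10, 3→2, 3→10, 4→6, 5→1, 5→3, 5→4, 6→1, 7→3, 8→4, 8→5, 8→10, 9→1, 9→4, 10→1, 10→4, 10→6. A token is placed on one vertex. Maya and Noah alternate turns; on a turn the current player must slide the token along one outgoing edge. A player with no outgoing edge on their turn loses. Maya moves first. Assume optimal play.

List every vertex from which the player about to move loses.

1, 3, 4

Compute win/loss labels from the base case upward. A position with no move is L. Any other position is W if it can reach an L in one move, else L.
Every edge goes from a vertex to one that appears earlier in the order 1, 6, 4, 10, 2, 3, 5, 8, 7, 9, so processing vertices in that order labels each vertex after all of its successors.
1: no outgoing edge → L
6: reaches L-position 1 → W
4: only reaches 6(W), which is W → L
10: reaches L-position 4 → W
2: reaches L-position 4 → W
3: only reaches 2(W), 10(W), all W → L
5: reaches L-position 3 → W
8: reaches L-position 4 → W
7: reaches L-position 3 → W
9: reaches L-position 4 → W
The losing starting vertices are exactly the entries labelled L in this table (3 of them).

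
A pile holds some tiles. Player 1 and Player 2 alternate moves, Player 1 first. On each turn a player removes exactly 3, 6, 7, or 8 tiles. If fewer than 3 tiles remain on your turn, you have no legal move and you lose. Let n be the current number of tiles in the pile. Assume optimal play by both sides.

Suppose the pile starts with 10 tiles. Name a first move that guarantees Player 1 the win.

Positions with no move are L. A position that does have a move is losing for the player to move precisely when every available move leads to a winning position for the opponent. Fill in the labels:
n=0: no move → L
n=1: no move → L
n=2: no move → L
n=3: reaches L-position 0 → W
n=4: reaches L-position 1 → W
n=5: reaches L-position 2 → W
n=6: reaches L-position 0 → W
n=7: reaches L-position 1 → W
n=8: reaches L-position 2 → W
n=9: reaches L-position 2 → W
n=10: reaches L-position 2 → W
From 10, the L positions reachable in one move are: 2.

Remove 8, leaving 2.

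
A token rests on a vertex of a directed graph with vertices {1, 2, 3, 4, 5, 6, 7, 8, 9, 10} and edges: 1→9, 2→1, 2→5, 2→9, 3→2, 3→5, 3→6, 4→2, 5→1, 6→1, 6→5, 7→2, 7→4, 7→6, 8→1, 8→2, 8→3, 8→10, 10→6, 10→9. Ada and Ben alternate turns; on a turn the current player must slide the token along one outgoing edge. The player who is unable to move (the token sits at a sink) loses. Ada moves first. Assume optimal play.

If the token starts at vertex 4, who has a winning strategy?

Ben wins.

Work bottom-up. With no move the player to move loses. Otherwise the position is W if at least one move leads to an L position for the opponent, and L if every move leads to a W.
Every edge goes from a vertex to one that appears earlier in the order 9, 1, 5, 2, 4, 6, 3, 10, 7, 8, so processing vertices in that order labels each vertex after all of its successors.
9: no outgoing edge → L
1: W (go to 9, an L position)
5: L (sole option 1(W) is W)
2: W (go to 5, an L position)
4: L (sole option 2(W) is W)
6: W (go to 5, an L position)
3: W (go to 5, an L position)
10: W (go to 9, an L position)
7: W (go to 4, an L position)
8: L (options 10(W), 3(W), 2(W), 1(W) are all W)
Every move from 4 reaches a W position, so the mover loses.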